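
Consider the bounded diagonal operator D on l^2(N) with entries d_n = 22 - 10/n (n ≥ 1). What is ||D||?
||D|| = 22

For a diagonal operator on l^2 with entries d_n, ||D|| = sup_n |d_n|. Here d_1 = 12, d_2 = 17, ..., and d_n = 22 - 10/n increases monotonically toward 22. All terms lie in [12, 22), so |d_n| = d_n and the supremum is the limit 22, which is not attained by any individual d_n. Hence ||D|| = 22.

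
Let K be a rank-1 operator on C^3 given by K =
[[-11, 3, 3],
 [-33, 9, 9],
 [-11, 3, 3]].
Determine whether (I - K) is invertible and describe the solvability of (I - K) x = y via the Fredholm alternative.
(I - K) is singular (det(I - K) = 0, i.e. 1 ∈ sigma(K)). (I - K) x = y is solvable iff y ⊥ ker((I - K)^*) = span{(-11, 3, 3)}, i.e. iff -11y_1 + 3y_2 + 3y_3 = 0. When solvable, the solutions are x = y + c·(1, 3, 1), c arbitrary (ker(I - K) = span{(1, 3, 1)}, dimension 1).

K has rank 1, so it is an outer product K = u v^T: every row of K is a multiple of one row vector. Reading off the entries, u = (1, 3, 1) and v = (-11, 3, 3) (row i of K equals u_i·v^T). A rank-one matrix u v^T satisfies K u = u (v·u) and kills the (2)-dimensional subspace v^⊥, so its characteristic polynomial is lambda^2 (lambda - v·u) with v·u = tr K = 1. Hence the eigenvalues of I - K are 1 (multiplicity 2) and 1 - (1) = 0, so det(I - K) = 0. (Direct check: I - K =
[[12, -3, -3],
 [33, -8, -9],
 [11, -3, -2]]
has determinant 0.) So 1 is an eigenvalue of K and (I - K) is not invertible. The finite-dimensional Fredholm alternative says: either (I - K) is invertible, or ker(I - K) ≠ {0} and then range(I - K) = ker((I - K)^*)^⊥, with dim ker(I - K) = dim ker((I - K)^*). We are in the second case, so we need both kernels. Kernel of I - K: (I - K) u = u - u (v·u) = u - u = 0, so ker(I - K) = span{u} = span{(1, 3, 1)} (it is exactly 1-dimensional because rank(I - K) = 2). Kernel of the adjoint: K is real, so (I - K)^* = I - K^T = I - v u^T, and (I - v u^T) v = v - v (u·v) = 0; hence ker((I - K)^*) = span{v} = span{(-11, 3, 3)}. Therefore (I - K) x = y is solvable iff <y, v> = 0, i.e. iff -11y_1 + 3y_2 + 3y_3 = 0. When this holds, K y = u (v·y) = 0, so (I - K) y = y and x = y is a particular solution; the full solution set is the line x = y + c·u = y + c·(1, 3, 1), c ∈ C.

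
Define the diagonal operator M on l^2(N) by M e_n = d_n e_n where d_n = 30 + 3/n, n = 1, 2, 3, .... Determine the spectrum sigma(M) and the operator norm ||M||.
sigma(M) = {30 + 3/n : n ≥ 1} ∪ {30}; ||M|| = 33

A bounded diagonal operator on l^2 with diagonal entries d_n has spectrum equal to the closure of {d_n : n ≥ 1}: every d_n is an eigenvalue (with eigenvector e_n), so {d_n} ⊂ sigma(M); the spectrum is closed, so its closure is too; and for lambda not in the closure, (M - lambda I) has bounded inverse (the diagonal entries 1/(d_n - lambda) are bounded). For our sequence d_n = 30 + 3/n, n = 1, 2, 3, ...:
  - {d_n} = {30 + 3/n : n ≥ 1}; the only limit point is 30
  - closure = {30 + 3/n : n ≥ 1} ∪ {30}
For the norm: a diagonal operator has ||M|| = sup_n |d_n|. Here d_n = 30 + 3/n is positive and decreasing, so sup_n |d_n| = d_1 = 30 + 3 = 33. So ||M|| = 33.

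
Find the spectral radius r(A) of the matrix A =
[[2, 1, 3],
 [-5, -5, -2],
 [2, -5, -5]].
r(A) ≈ 6.2373

The eigenvalues of A are the roots of its characteristic polynomial. With M = A (coefficients from the trace, the sum of principal 2x2 minors, and det A):
  p(λ) = det(λ I - M) = λ^3 + 8λ^2 - 6λ - 106.
No integer candidate from the rational root theorem (±divisors of 106) is a root, so the roots are irrational. The cubic discriminant is Δ = 8468 > 0, so there are three distinct real roots. p(-7) = -15 and p(-6) = 2 have opposite signs, so a root lies in (-7, -6); Newton's method refines it to λ ≈ -6.2373. p(-6) = 2 and p(-5) = -1 have opposite signs, so a root lies in (-6, -5); Newton's method refines it to λ ≈ -5.097. p(3) = -25 and p(4) = 62 have opposite signs, so a root lies in (3, 4); Newton's method refines it to λ ≈ 3.3343. Check (Vieta): the three roots sum to -8, matching tr M = -8.
Thus the eigenvalues (to 4 decimals) are -6.2373 (modulus 6.2373); -5.097 (modulus 5.097); 3.3343 (modulus 3.3343). The spectral radius is the largest modulus: r(A) ≈ 6.2373. (Cross-check: r(A) ≤ ||A||_2 ≈ 9.3939; equality holds whenever A is normal, though it can also hold for some non-normal A.)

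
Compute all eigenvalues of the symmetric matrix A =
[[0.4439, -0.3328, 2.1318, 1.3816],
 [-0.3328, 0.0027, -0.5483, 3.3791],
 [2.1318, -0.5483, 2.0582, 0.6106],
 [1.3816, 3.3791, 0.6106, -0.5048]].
sigma(A) ≈ {-4, -1, 3, 4}

A is real symmetric, so its spectrum consists of real eigenvalues. Expanding the characteristic polynomial of the displayed matrix gives
  det(λ I - A) = p(λ) = λ^4 + (-2)λ^3 + (-19)λ^2 + (32)λ + (48.0013).
Solving p(λ) = 0 yields eigenvalues ≈ -4, -1, 3, 4. (A is shown rounded to 4 decimals, so these recover the underlying integer eigenvalues to within that precision.)
Verification: the trace of A = 2 equals the sum of eigenvalues 2, and det(A) ≈ 48.0013 matches the eigenvalue product 48.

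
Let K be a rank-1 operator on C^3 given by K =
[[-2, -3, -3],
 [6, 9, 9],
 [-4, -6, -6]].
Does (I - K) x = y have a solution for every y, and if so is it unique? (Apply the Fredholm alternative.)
(I - K) is singular (det(I - K) = 0, i.e. 1 ∈ sigma(K)). (I - K) x = y is solvable iff y ⊥ ker((I - K)^*) = span{(-2, -3, -3)}, i.e. iff -2y_1 - 3y_2 - 3y_3 = 0. When solvable, the solutions are x = y + c·(1, -3, 2), c arbitrary (ker(I - K) = span{(1, -3, 2)}, dimension 1).

K has rank 1, so it is an outer product K = u v^T: every row of K is a multiple of one row vector. Reading off the entries, u = (1, -3, 2) and v = (-2, -3, -3) (row i of K equals u_i·v^T). A rank-one matrix u v^T satisfies K u = u (v·u) and kills the (2)-dimensional subspace v^⊥, so its characteristic polynomial is lambda^2 (lambda - v·u) with v·u = tr K = 1. Hence the eigenvalues of I - K are 1 (multiplicity 2) and 1 - (1) = 0, so det(I - K) = 0. (Direct check: I - K =
[[3, 3, 3],
 [-6, -8, -9],
 [4, 6, 7]]
has determinant 0.) So 1 is an eigenvalue of K and (I - K) is not invertible. The finite-dimensional Fredholm alternative says: either (I - K) is invertible, or ker(I - K) ≠ {0} and then range(I - K) = ker((I - K)^*)^⊥, with dim ker(I - K) = dim ker((I - K)^*). We are in the second case, so we need both kernels. Kernel of I - K: (I - K) u = u - u (v·u) = u - u = 0, so ker(I - K) = span{u} = span{(1, -3, 2)} (it is exactly 1-dimensional because rank(I - K) = 2). Kernel of the adjoint: K is real, so (I - K)^* = I - K^T = I - v u^T, and (I - v u^T) v = v - v (u·v) = 0; hence ker((I - K)^*) = span{v} = span{(-2, -3, -3)}. Therefore (I - K) x = y is solvable iff <y, v> = 0, i.e. iff -2y_1 - 3y_2 - 3y_3 = 0. When this holds, K y = u (v·y) = 0, so (I - K) y = y and x = y is a particular solution; the full solution set is the line x = y + c·u = y + c·(1, -3, 2), c ∈ C.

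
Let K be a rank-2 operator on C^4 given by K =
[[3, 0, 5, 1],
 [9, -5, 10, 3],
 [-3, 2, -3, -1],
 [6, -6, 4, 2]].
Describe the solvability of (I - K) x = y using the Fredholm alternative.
(I - K) is invertible (det(I - K) = -4 ≠ 0), so for every y in C^4 the equation (I - K) x = y has a unique solution.

K has rank 2 and factors as K = U V^T = u1 v1^T + u2 v2^T with u1 = (-1, -3, 1, -2), v1 = (-3, 2, -3, -1), u2 = (-2, -1, 0, 2), v2 = (0, -1, -1, 0) (multiplying out reproduces the displayed K). The nonzero eigenvalues of U V^T coincide with those of the 2 x 2 matrix G = V^T U = [[v1·u1, v1·u2], [v2·u1, v2·u2]] = [[-4, 2], [2, 1]], and by the Sylvester determinant identity det(I_4 - U V^T) = det(I_2 - V^T U) = det([[5, -2], [-2, 0]]) = (5)(0) - (-2)(-2) = -4. (Direct check: I - K =
[[-2, 0, -5, -1],
 [-9, 6, -10, -3],
 [3, -2, 4, 1],
 [-6, 6, -4, -1]]
has determinant -4.) The finite-dimensional Fredholm alternative says: either (I - K) is invertible, or ker(I - K) ≠ {0} and then range(I - K) = ker((I - K)^*)^⊥, with dim ker(I - K) = dim ker((I - K)^*). Since det(I - K) ≠ 0, 1 is not an eigenvalue of K and ker(I - K) = {0}, so we are in the first case: for every y there is a unique x = (I - K)^(-1) y. (Explicitly, by the Woodbury identity, (I - U V^T)^(-1) = I + U (I_2 - G)^(-1) V^T.)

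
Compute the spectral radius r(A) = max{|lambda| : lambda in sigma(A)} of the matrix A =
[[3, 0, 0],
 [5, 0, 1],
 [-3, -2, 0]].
r(A) = 3

The eigenvalues of A are the roots of its characteristic polynomial. With M = A (coefficients from the trace, the sum of principal 2x2 minors, and det A):
  p(λ) = det(λ I - M) = λ^3 - 3λ^2 + 2λ - 6.
By the rational root theorem any rational root is an integer divisor of 6. Testing λ = 3: p(3) = 27 - 27 + 6 - 6 = 0, so λ = 3 is a root. Dividing out (λ - 3) leaves p(λ) = (λ - 3)(λ^2 + 2). For λ^2 + 2 the discriminant is -8. It is negative, so the roots are the complex-conjugate pair λ = 0 ± (sqrt(8)/2) i ≈ 0 ± 1.4142i. For a conjugate pair the product of the roots equals the constant term, so |λ|^2 = 2 and |λ| = sqrt(2) ≈ 1.4142.
Thus the eigenvalues (to 4 decimals) are 0 ± 1.4142i (modulus 1.4142); 3 (modulus 3). The spectral radius is the largest modulus: r(A) = 3. (Cross-check: r(A) ≤ ||A||_2 ≈ 6.6682; equality holds whenever A is normal, though it can also hold for some non-normal A.)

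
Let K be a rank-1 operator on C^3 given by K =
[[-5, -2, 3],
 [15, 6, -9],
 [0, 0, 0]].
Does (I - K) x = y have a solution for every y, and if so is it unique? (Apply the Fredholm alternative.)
(I - K) is singular (det(I - K) = 0, i.e. 1 ∈ sigma(K)). (I - K) x = y is solvable iff y ⊥ ker((I - K)^*) = span{(-5, -2, 3)}, i.e. iff -5y_1 - 2y_2 + 3y_3 = 0. When solvable, the solutions are x = y + c·(1, -3, 0), c arbitrary (ker(I - K) = span{(1, -3, 0)}, dimension 1).

K has rank 1, so it is an outer product K = u v^T: every row of K is a multiple of one row vector. Reading off the entries, u = (1, -3, 0) and v = (-5, -2, 3) (row i of K equals u_i·v^T). A rank-one matrix u v^T satisfies K u = u (v·u) and kills the (2)-dimensional subspace v^⊥, so its characteristic polynomial is lambda^2 (lambda - v·u) with v·u = tr K = 1. Hence the eigenvalues of I - K are 1 (multiplicity 2) and 1 - (1) = 0, so det(I - K) = 0. (Direct check: I - K =
[[6, 2, -3],
 [-15, -5, 9],
 [0, 0, 1]]
has determinant 0.) So 1 is an eigenvalue of K and (I - K) is not invertible. The finite-dimensional Fredholm alternative says: either (I - K) is invertible, or ker(I - K) ≠ {0} and then range(I - K) = ker((I - K)^*)^⊥, with dim ker(I - K) = dim ker((I - K)^*). We are in the second case, so we need both kernels. Kernel of I - K: (I - K) u = u - u (v·u) = u - u = 0, so ker(I - K) = span{u} = span{(1, -3, 0)} (it is exactly 1-dimensional because rank(I - K) = 2). Kernel of the adjoint: K is real, so (I - K)^* = I - K^T = I - v u^T, and (I - v u^T) v = v - v (u·v) = 0; hence ker((I - K)^*) = span{v} = span{(-5, -2, 3)}. Therefore (I - K) x = y is solvable iff <y, v> = 0, i.e. iff -5y_1 - 2y_2 + 3y_3 = 0. When this holds, K y = u (v·y) = 0, so (I - K) y = y and x = y is a particular solution; the full solution set is the line x = y + c·u = y + c·(1, -3, 0), c ∈ C.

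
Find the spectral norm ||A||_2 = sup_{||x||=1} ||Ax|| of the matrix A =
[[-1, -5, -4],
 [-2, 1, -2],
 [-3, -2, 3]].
||A||_2 ≈ 6.5395 (= sqrt(largest eigenvalue of A^T A))

||A||_2 = sigma_max(A) = sqrt(lambda_max(A^T A)). Form the symmetric matrix M = A^T A =
[[14, 9, -1],
 [9, 30, 12],
 [-1, 12, 29]].
Its characteristic polynomial (trace, sum of principal 2x2 minors, determinant of M give the coefficients) is
  p(λ) = det(λ I - M) = λ^3 - 73λ^2 + 1470λ - 7569.
No integer candidate from the rational root theorem (±divisors of 7569) is a root, so the roots are irrational. The cubic discriminant is Δ = 104770881 > 0, so there are three distinct real roots. p(7) = -513 and p(8) = 31 have opposite signs, so a root lies in (7, 8); Newton's method refines it to λ ≈ 7.9376. p(22) = 87 and p(23) = -209 have opposite signs, so a root lies in (22, 23); Newton's method refines it to λ ≈ 22.2979. p(42) = -513 and p(43) = 171 have opposite signs, so a root lies in (42, 43); Newton's method refines it to λ ≈ 42.7644. Check (Vieta): the three roots sum to 73, matching tr M = 73.
So the eigenvalues of A^T A are ≈ 7.9376, 22.2979, 42.7644 (all ≥ 0, as they must be for A^T A). The largest is λ_max ≈ 42.7644, hence ||A||_2 = sqrt(λ_max) ≈ 6.5395.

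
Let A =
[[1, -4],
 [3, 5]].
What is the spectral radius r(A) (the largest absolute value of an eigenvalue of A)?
r(A) = sqrt(17) ≈ 4.1231

The eigenvalues of A are the roots of its characteristic polynomial. With M = A (coefficients from the trace and determinant):
  p(λ) = det(λ I - M) = λ^2 - 6λ + 17.
For λ^2 - 6λ + 17 the discriminant is -32. It is negative, so the roots are the complex-conjugate pair λ = 3 ± (sqrt(32)/2) i ≈ 3 ± 2.8284i. For a conjugate pair the product of the roots equals the constant term, so |λ|^2 = 17 and |λ| = sqrt(17) ≈ 4.1231.
Thus the eigenvalues (to 4 decimals) are 3 ± 2.8284i (modulus 4.1231). The spectral radius is the largest modulus: r(A) = sqrt(17) ≈ 4.1231. (Cross-check: r(A) ≤ ||A||_2 ≈ 6.6713; equality holds whenever A is normal, though it can also hold for some non-normal A.)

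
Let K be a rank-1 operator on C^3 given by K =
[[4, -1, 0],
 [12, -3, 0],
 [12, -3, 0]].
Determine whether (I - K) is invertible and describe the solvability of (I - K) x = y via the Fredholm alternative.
(I - K) is singular (det(I - K) = 0, i.e. 1 ∈ sigma(K)). (I - K) x = y is solvable iff y ⊥ ker((I - K)^*) = span{(4, -1, 0)}, i.e. iff 4y_1 - y_2 = 0. When solvable, the solutions are x = y + c·(1, 3, 3), c arbitrary (ker(I - K) = span{(1, 3, 3)}, dimension 1).

K has rank 1, so it is an outer product K = u v^T: every row of K is a multiple of one row vector. Reading off the entries, u = (1, 3, 3) and v = (4, -1, 0) (row i of K equals u_i·v^T). A rank-one matrix u v^T satisfies K u = u (v·u) and kills the (2)-dimensional subspace v^⊥, so its characteristic polynomial is lambda^2 (lambda - v·u) with v·u = tr K = 1. Hence the eigenvalues of I - K are 1 (multiplicity 2) and 1 - (1) = 0, so det(I - K) = 0. (Direct check: I - K =
[[-3, 1, 0],
 [-12, 4, 0],
 [-12, 3, 1]]
has determinant 0.) So 1 is an eigenvalue of K and (I - K) is not invertible. The finite-dimensional Fredholm alternative says: either (I - K) is invertible, or ker(I - K) ≠ {0} and then range(I - K) = ker((I - K)^*)^⊥, with dim ker(I - K) = dim ker((I - K)^*). We are in the second case, so we need both kernels. Kernel of I - K: (I - K) u = u - u (v·u) = u - u = 0, so ker(I - K) = span{u} = span{(1, 3, 3)} (it is exactly 1-dimensional because rank(I - K) = 2). Kernel of the adjoint: K is real, so (I - K)^* = I - K^T = I - v u^T, and (I - v u^T) v = v - v (u·v) = 0; hence ker((I - K)^*) = span{v} = span{(4, -1, 0)}. Therefore (I - K) x = y is solvable iff <y, v> = 0, i.e. iff 4y_1 - y_2 = 0. When this holds, K y = u (v·y) = 0, so (I - K) y = y and x = y is a particular solution; the full solution set is the line x = y + c·u = y + c·(1, 3, 3), c ∈ C.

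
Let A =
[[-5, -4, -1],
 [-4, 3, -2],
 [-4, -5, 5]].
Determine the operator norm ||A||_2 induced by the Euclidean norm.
||A||_2 ≈ 9.5414 (= sqrt(largest eigenvalue of A^T A))

||A||_2 = sigma_max(A) = sqrt(lambda_max(A^T A)). Form the symmetric matrix M = A^T A =
[[57, 28, -7],
 [28, 50, -27],
 [-7, -27, 30]].
Its characteristic polynomial (trace, sum of principal 2x2 minors, determinant of M give the coefficients) is
  p(λ) = det(λ I - M) = λ^3 - 137λ^2 + 4498λ - 28561.
No integer candidate from the rational root theorem (±divisors of 28561) is a root, so the roots are irrational. The cubic discriminant is Δ = 16734439657 > 0, so there are three distinct real roots. p(8) = -833 and p(9) = 1553 have opposite signs, so a root lies in (8, 9); Newton's method refines it to λ ≈ 8.3386. p(37) = 965 and p(38) = -593 have opposite signs, so a root lies in (37, 38); Newton's method refines it to λ ≈ 37.6231. p(91) = -169 and p(92) = 4375 have opposite signs, so a root lies in (91, 92); Newton's method refines it to λ ≈ 91.0383. Check (Vieta): the three roots sum to 137, matching tr M = 137.
So the eigenvalues of A^T A are ≈ 8.3386, 37.6231, 91.0383 (all ≥ 0, as they must be for A^T A). The largest is λ_max ≈ 91.0383, hence ||A||_2 = sqrt(λ_max) ≈ 9.5414.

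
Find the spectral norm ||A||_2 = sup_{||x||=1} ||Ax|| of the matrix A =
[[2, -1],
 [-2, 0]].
||A||_2 = sqrt((9 + sqrt(65))/2) ≈ 2.9208 (= sqrt(largest eigenvalue of A^T A))

||A||_2 = sigma_max(A) = sqrt(lambda_max(A^T A)). Form the symmetric matrix M = A^T A =
[[8, -2],
 [-2, 1]].
Its characteristic polynomial (trace, determinant of M give the coefficients) is
  p(λ) = det(λ I - M) = λ^2 - 9λ + 4.
For λ^2 - 9λ + 4 the discriminant is 65. It is nonnegative but not a perfect square, so the roots are real and irrational: λ = (9 ± sqrt(65))/2 ≈ 8.5311, 0.4689.
So the eigenvalues of A^T A are ≈ 0.4689, 8.5311 (all ≥ 0, as they must be for A^T A). The largest is λ_max = (9 + sqrt(65))/2 ≈ 8.5311, hence ||A||_2 = sqrt(λ_max) = sqrt((9 + sqrt(65))/2) ≈ 2.9208.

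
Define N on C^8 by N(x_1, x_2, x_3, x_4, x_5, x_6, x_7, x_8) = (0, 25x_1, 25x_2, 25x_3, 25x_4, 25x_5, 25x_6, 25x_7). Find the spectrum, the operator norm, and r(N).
sigma(N) = {0}; ||N|| = 25; r(N) = 0. (N is nilpotent with N^8 = 0.)

On C^8, N is a strictly lower-triangular matrix with 25 on the subdiagonal and zeros elsewhere, so its characteristic polynomial is lambda^8 and every eigenvalue is 0: sigma(N) = {0}. For the operator norm, N e_i = 25e_{i+1} for i = 1, ..., 7 and N e_8 = 0, so the singular values of N are 25 (with multiplicity 7) and 0; hence ||N|| = 25. The spectral radius r(N) = max|lambda| = 0. Note ||N|| > r(N) — characteristic of non-normal nilpotent operators. Indeed N^8 = 0.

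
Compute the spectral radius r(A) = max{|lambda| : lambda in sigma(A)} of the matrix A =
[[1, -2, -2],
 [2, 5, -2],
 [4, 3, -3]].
r(A) ≈ 3.4695

The eigenvalues of A are the roots of its characteristic polynomial. With M = A (coefficients from the trace, the sum of principal 2x2 minors, and det A):
  p(λ) = det(λ I - M) = λ^3 - 3λ^2 + 5λ - 23.
No integer candidate from the rational root theorem (±divisors of 23) is a root, so the roots are irrational. The cubic discriminant is Δ = -10832 < 0, so there is one real root and a complex-conjugate pair. p(3) = -8 and p(4) = 13 have opposite signs, so a root lies in (3, 4); Newton's method refines it to λ ≈ 3.4695. Dividing out (λ - (3.4695)) leaves approximately λ^2 + 0.4695λ + 6.6291. For λ^2 + 0.4695λ + 6.6291 the discriminant is -26.296. It is negative, so the remaining roots are the complex-conjugate pair λ ≈ -0.2348 ± 2.564i. Their product equals the constant term, so |λ|^2 ≈ 6.6291 and |λ| ≈ 2.5747.
Thus the eigenvalues (to 4 decimals) are 3.4695 (modulus 3.4695); -0.2348 ± 2.564i (modulus 2.5747). The spectral radius is the largest modulus: r(A) ≈ 3.4695. (Cross-check: r(A) ≤ ||A||_2 ≈ 7.906; equality holds whenever A is normal, though it can also hold for some non-normal A.)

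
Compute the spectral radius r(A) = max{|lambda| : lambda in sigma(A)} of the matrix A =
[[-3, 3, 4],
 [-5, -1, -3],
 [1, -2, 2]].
r(A) ≈ 4.7845

The eigenvalues of A are the roots of its characteristic polynomial. With M = A (coefficients from the trace, the sum of principal 2x2 minors, and det A):
  p(λ) = det(λ I - M) = λ^3 + 2λ^2 - 89.
No integer candidate from the rational root theorem (±divisors of 89) is a root, so the roots are irrational. The cubic discriminant is Δ = -211019 < 0, so there is one real root and a complex-conjugate pair. p(3) = -44 and p(4) = 7 have opposite signs, so a root lies in (3, 4); Newton's method refines it to λ ≈ 3.8879. Dividing out (λ - (3.8879)) leaves approximately λ^2 + 5.8879λ + 22.8915. For λ^2 + 5.8879λ + 22.8915 the discriminant is -56.8988. It is negative, so the remaining roots are the complex-conjugate pair λ ≈ -2.9439 ± 3.7716i. Their product equals the constant term, so |λ|^2 ≈ 22.8915 and |λ| ≈ 4.7845.
Thus the eigenvalues (to 4 decimals) are 3.8879 (modulus 3.8879); -2.9439 ± 3.7716i (modulus 4.7845). The spectral radius is the largest modulus: r(A) ≈ 4.7845. (Cross-check: r(A) ≤ ||A||_2 ≈ 6.151; equality holds whenever A is normal, though it can also hold for some non-normal A.)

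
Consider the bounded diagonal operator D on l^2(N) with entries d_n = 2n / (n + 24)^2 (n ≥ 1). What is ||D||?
||D|| = 1/48 (attained at n = 24)

For D diagonal, ||D|| = sup_n |d_n|. Treat f(x) = 2x / (x + 24)^2 for real x > 0. By the quotient rule, f'(x) = 2(24 - x)/(x + 24)^3, which is positive for x < 24 and negative for x > 24. So f has a unique maximum at x = 24, and since 24 is a positive integer, the supremum over n ≥ 1 is attained at n = 24: d_24 = 2·24/(24 + 24)^2 = 2·24/2304 = 1/48. Hence ||D|| = 1/48.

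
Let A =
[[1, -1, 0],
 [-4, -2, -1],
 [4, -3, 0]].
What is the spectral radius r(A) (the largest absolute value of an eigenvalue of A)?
r(A) ≈ 3.494

The eigenvalues of A are the roots of its characteristic polynomial. With M = A (coefficients from the trace, the sum of principal 2x2 minors, and det A):
  p(λ) = det(λ I - M) = λ^3 + λ^2 - 9λ - 1.
No integer candidate from the rational root theorem (±divisors of 1) is a root, so the roots are irrational. The cubic discriminant is Δ = 3136 > 0, so there are three distinct real roots. p(-4) = -13 and p(-3) = 8 have opposite signs, so a root lies in (-4, -3); Newton's method refines it to λ ≈ -3.494. p(-1) = 8 and p(0) = -1 have opposite signs, so a root lies in (-1, 0); Newton's method refines it to λ ≈ -0.1099. p(2) = -7 and p(3) = 8 have opposite signs, so a root lies in (2, 3); Newton's method refines it to λ ≈ 2.6039. Check (Vieta): the three roots sum to -1, matching tr M = -1.
Thus the eigenvalues (to 4 decimals) are -3.494 (modulus 3.494); -0.1099 (modulus 0.1099); 2.6039 (modulus 2.6039). The spectral radius is the largest modulus: r(A) ≈ 3.494. (Cross-check: r(A) ≤ ||A||_2 ≈ 5.8808; equality holds whenever A is normal, though it can also hold for some non-normal A.)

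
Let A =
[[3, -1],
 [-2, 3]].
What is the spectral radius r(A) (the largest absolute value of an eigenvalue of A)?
r(A) = (6 + sqrt(8))/2 ≈ 4.4142

The eigenvalues of A are the roots of its characteristic polynomial. With M = A (coefficients from the trace and determinant):
  p(λ) = det(λ I - M) = λ^2 - 6λ + 7.
For λ^2 - 6λ + 7 the discriminant is 8. It is nonnegative but not a perfect square, so the roots are real and irrational: λ = (6 ± sqrt(8))/2 ≈ 4.4142, 1.5858.
Thus the eigenvalues (to 4 decimals) are 4.4142 (modulus 4.4142); 1.5858 (modulus 1.5858). The spectral radius is the largest modulus: r(A) = (6 + sqrt(8))/2 ≈ 4.4142. (Cross-check: r(A) ≤ ||A||_2 ≈ 4.5414; equality holds whenever A is normal, though it can also hold for some non-normal A.)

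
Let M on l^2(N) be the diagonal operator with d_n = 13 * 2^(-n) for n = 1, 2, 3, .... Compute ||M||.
||M|| = 13/2 (attained at n = 1)

For M diagonal, ||M|| = sup_n |d_n|. The sequence d_n = 13 * 2^(-n) is positive and strictly decreasing (ratio 2^(-1) < 1), so the supremum is d_1 = 13/2. Hence ||M|| = 13/2.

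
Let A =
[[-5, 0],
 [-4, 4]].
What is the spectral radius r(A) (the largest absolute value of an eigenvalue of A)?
r(A) = 5

The eigenvalues of A are the roots of its characteristic polynomial. With M = A (coefficients from the trace and determinant):
  p(λ) = det(λ I - M) = λ^2 + λ - 20.
For λ^2 + λ - 20 the discriminant is 81. It is a perfect square (9^2), so the roots are rational: λ = (-1 ± 9)/2 = 4, -5.
Thus the eigenvalues (to 4 decimals) are 4 (modulus 4); -5 (modulus 5). The spectral radius is the largest modulus: r(A) = 5. (Cross-check: r(A) ≤ ||A||_2 ≈ 6.986; equality holds whenever A is normal, though it can also hold for some non-normal A.)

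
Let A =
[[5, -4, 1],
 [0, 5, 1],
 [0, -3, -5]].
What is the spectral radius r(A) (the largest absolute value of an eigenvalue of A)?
r(A) = 5

The eigenvalues of A are the roots of its characteristic polynomial. With M = A (coefficients from the trace, the sum of principal 2x2 minors, and det A):
  p(λ) = det(λ I - M) = λ^3 - 5λ^2 - 22λ + 110.
By the rational root theorem any rational root is an integer divisor of 110. Testing λ = 5: p(5) = 125 - 125 - 110 + 110 = 0, so λ = 5 is a root. Dividing out (λ - 5) leaves p(λ) = (λ - 5)(λ^2 - 22). For λ^2 - 22 the discriminant is 88. It is nonnegative but not a perfect square, so the roots are real and irrational: λ = ± sqrt(88)/2 ≈ 4.6904, -4.6904.
Thus the eigenvalues (to 4 decimals) are 4.6904 (modulus 4.6904); -4.6904 (modulus 4.6904); 5 (modulus 5). The spectral radius is the largest modulus: r(A) = 5. (Cross-check: r(A) ≤ ||A||_2 ≈ 8.0565; equality holds whenever A is normal, though it can also hold for some non-normal A.)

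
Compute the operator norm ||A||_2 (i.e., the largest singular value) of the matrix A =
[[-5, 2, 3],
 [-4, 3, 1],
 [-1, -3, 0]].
||A||_2 ≈ 7.8685 (= sqrt(largest eigenvalue of A^T A))

||A||_2 = sigma_max(A) = sqrt(lambda_max(A^T A)). Form the symmetric matrix M = A^T A =
[[42, -19, -19],
 [-19, 22, 9],
 [-19, 9, 10]].
Its characteristic polynomial (trace, sum of principal 2x2 minors, determinant of M give the coefficients) is
  p(λ) = det(λ I - M) = λ^3 - 74λ^2 + 761λ - 784.
No integer candidate from the rational root theorem (±divisors of 784) is a root, so the roots are irrational. The cubic discriminant is Δ = 915747264 > 0, so there are three distinct real roots. p(1) = -96 and p(2) = 450 have opposite signs, so a root lies in (1, 2); Newton's method refines it to λ ≈ 1.1587. p(10) = 426 and p(11) = -36 have opposite signs, so a root lies in (10, 11); Newton's method refines it to λ ≈ 10.9282. p(61) = -2736 and p(62) = 270 have opposite signs, so a root lies in (61, 62); Newton's method refines it to λ ≈ 61.9131. Check (Vieta): the three roots sum to 74, matching tr M = 74.
So the eigenvalues of A^T A are ≈ 1.1587, 10.9282, 61.9131 (all ≥ 0, as they must be for A^T A). The largest is λ_max ≈ 61.9131, hence ||A||_2 = sqrt(λ_max) ≈ 7.8685.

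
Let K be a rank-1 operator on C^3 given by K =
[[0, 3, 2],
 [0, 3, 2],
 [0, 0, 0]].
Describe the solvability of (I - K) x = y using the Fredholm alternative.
(I - K) is invertible (det(I - K) = -2 ≠ 0), so for every y in C^3 the equation (I - K) x = y has a unique solution.

K has rank 1, so it is an outer product K = u v^T: every row of K is a multiple of one row vector. Reading off the entries, u = (1, 1, 0) and v = (0, 3, 2) (row i of K equals u_i·v^T). A rank-one matrix u v^T satisfies K u = u (v·u) and kills the (2)-dimensional subspace v^⊥, so its characteristic polynomial is lambda^2 (lambda - v·u) with v·u = tr K = 3. Hence the eigenvalues of I - K are 1 (multiplicity 2) and 1 - (3) = -2, so det(I - K) = -2. (Direct check: I - K =
[[1, -3, -2],
 [0, -2, -2],
 [0, 0, 1]]
has determinant -2.) The finite-dimensional Fredholm alternative says: either (I - K) is invertible, or ker(I - K) ≠ {0} and then range(I - K) = ker((I - K)^*)^⊥, with dim ker(I - K) = dim ker((I - K)^*). Since det(I - K) ≠ 0, 1 is not an eigenvalue of K and ker(I - K) = {0}, so we are in the first case: for every y there is a unique x = (I - K)^(-1) y. Explicitly, by the Sherman–Morrison formula, (I - u v^T)^(-1) = I + u v^T/(1 - v·u), i.e. (I - K)^(-1) = I + K/(-2).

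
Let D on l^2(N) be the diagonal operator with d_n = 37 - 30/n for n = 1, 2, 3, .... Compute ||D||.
||D|| = 37

For a diagonal operator on l^2 with entries d_n, ||D|| = sup_n |d_n|. Here d_1 = 7, d_2 = 22, ..., and d_n = 37 - 30/n increases monotonically toward 37. All terms lie in [7, 37), so |d_n| = d_n and the supremum is the limit 37, which is not attained by any individual d_n. Hence ||D|| = 37.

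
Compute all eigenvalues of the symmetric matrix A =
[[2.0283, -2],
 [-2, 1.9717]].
sigma(A) ≈ {0, 4}

A is real symmetric, so its spectrum consists of real eigenvalues. Expanding the characteristic polynomial of the displayed matrix gives
  det(λ I - A) = p(λ) = λ^2 + (-4)λ + (0).
Solving p(λ) = 0 yields eigenvalues ≈ 0, 4. (A is shown rounded to 4 decimals, so these recover the underlying integer eigenvalues to within that precision.)
Verification: the trace of A = 4 equals the sum of eigenvalues 4, and det(A) ≈ -0.0000 matches the eigenvalue product 0.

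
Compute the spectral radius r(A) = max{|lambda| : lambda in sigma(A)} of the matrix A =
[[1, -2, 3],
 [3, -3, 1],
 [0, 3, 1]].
r(A) ≈ 3.0513

The eigenvalues of A are the roots of its characteristic polynomial. With M = A (coefficients from the trace, the sum of principal 2x2 minors, and det A):
  p(λ) = det(λ I - M) = λ^3 + λ^2 - 2λ - 27.
No integer candidate from the rational root theorem (±divisors of 27) is a root, so the roots are irrational. The cubic discriminant is Δ = -18567 < 0, so there is one real root and a complex-conjugate pair. p(2) = -19 and p(3) = 3 have opposite signs, so a root lies in (2, 3); Newton's method refines it to λ ≈ 2.9. Dividing out (λ - (2.9)) leaves approximately λ^2 + 3.9λ + 9.3102. For λ^2 + 3.9λ + 9.3102 the discriminant is -22.0307. It is negative, so the remaining roots are the complex-conjugate pair λ ≈ -1.95 ± 2.3468i. Their product equals the constant term, so |λ|^2 ≈ 9.3102 and |λ| ≈ 3.0513.
Thus the eigenvalues (to 4 decimals) are 2.9 (modulus 2.9); -1.95 ± 2.3468i (modulus 3.0513). The spectral radius is the largest modulus: r(A) ≈ 3.0513. (Cross-check: r(A) ≤ ||A||_2 ≈ 5.6395; equality holds whenever A is normal, though it can also hold for some non-normal A.)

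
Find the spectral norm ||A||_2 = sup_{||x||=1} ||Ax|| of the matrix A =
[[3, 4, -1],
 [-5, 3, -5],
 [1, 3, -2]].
||A||_2 ≈ 8.0181 (= sqrt(largest eigenvalue of A^T A))

||A||_2 = sigma_max(A) = sqrt(lambda_max(A^T A)). Form the symmetric matrix M = A^T A =
[[35, 0, 20],
 [0, 34, -25],
 [20, -25, 30]].
Its characteristic polynomial (trace, sum of principal 2x2 minors, determinant of M give the coefficients) is
  p(λ) = det(λ I - M) = λ^3 - 99λ^2 + 2235λ - 225.
No integer candidate from the rational root theorem (±divisors of 225) is a root, so the roots are irrational. The cubic discriminant is Δ = 4322376000 > 0, so there are three distinct real roots. p(0) = -225 and p(1) = 1912 have opposite signs, so a root lies in (0, 1); Newton's method refines it to λ ≈ 0.1011. p(34) = 625 and p(35) = -400 have opposite signs, so a root lies in (34, 35); Newton's method refines it to λ ≈ 34.6087. p(64) = -545 and p(65) = 1400 have opposite signs, so a root lies in (64, 65); Newton's method refines it to λ ≈ 64.2902. Check (Vieta): the three roots sum to 99, matching tr M = 99.
So the eigenvalues of A^T A are ≈ 0.1011, 34.6087, 64.2902 (all ≥ 0, as they must be for A^T A). The largest is λ_max ≈ 64.2902, hence ||A||_2 = sqrt(λ_max) ≈ 8.0181.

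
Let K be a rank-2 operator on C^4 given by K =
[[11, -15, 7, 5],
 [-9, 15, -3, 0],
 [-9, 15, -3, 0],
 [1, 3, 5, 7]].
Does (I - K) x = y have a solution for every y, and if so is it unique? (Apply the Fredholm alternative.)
(I - K) is invertible (det(I - K) = 187 ≠ 0), so for every y in C^4 the equation (I - K) x = y has a unique solution.

K has rank 2 and factors as K = U V^T = u1 v1^T + u2 v2^T with u1 = (2, -3, -3, -2), v1 = (1, -3, -1, -2), u2 = (-3, 2, 2, -1), v2 = (-3, 3, -3, -3) (multiplying out reproduces the displayed K). The nonzero eigenvalues of U V^T coincide with those of the 2 x 2 matrix G = V^T U = [[v1·u1, v1·u2], [v2·u1, v2·u2]] = [[18, -9], [0, 12]], and by the Sylvester determinant identity det(I_4 - U V^T) = det(I_2 - V^T U) = det([[-17, 9], [0, -11]]) = (-17)(-11) - (9)(0) = 187. (Direct check: I - K =
[[-10, 15, -7, -5],
 [9, -14, 3, 0],
 [9, -15, 4, 0],
 [-1, -3, -5, -6]]
has determinant 187.) The finite-dimensional Fredholm alternative says: either (I - K) is invertible, or ker(I - K) ≠ {0} and then range(I - K) = ker((I - K)^*)^⊥, with dim ker(I - K) = dim ker((I - K)^*). Since det(I - K) ≠ 0, 1 is not an eigenvalue of K and ker(I - K) = {0}, so we are in the first case: for every y there is a unique x = (I - K)^(-1) y. (Explicitly, by the Woodbury identity, (I - U V^T)^(-1) = I + U (I_2 - G)^(-1) V^T.)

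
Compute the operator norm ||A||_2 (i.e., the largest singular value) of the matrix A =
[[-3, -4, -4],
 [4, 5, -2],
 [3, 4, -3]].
||A||_2 ≈ 9.5888 (= sqrt(largest eigenvalue of A^T A))

||A||_2 = sigma_max(A) = sqrt(lambda_max(A^T A)). Form the symmetric matrix M = A^T A =
[[34, 44, -5],
 [44, 57, -6],
 [-5, -6, 29]].
Its characteristic polynomial (trace, sum of principal 2x2 minors, determinant of M give the coefficients) is
  p(λ) = det(λ I - M) = λ^3 - 120λ^2 + 2580λ - 49.
No integer candidate from the rational root theorem (±divisors of 49) is a root, so the roots are irrational. The cubic discriminant is Δ = 27092426373 > 0, so there are three distinct real roots. p(0) = -49 and p(1) = 2412 have opposite signs, so a root lies in (0, 1); Newton's method refines it to λ ≈ 0.019. p(28) = 63 and p(29) = -1760 have opposite signs, so a root lies in (28, 29); Newton's method refines it to λ ≈ 28.0352. p(91) = -5418 and p(92) = 319 have opposite signs, so a root lies in (91, 92); Newton's method refines it to λ ≈ 91.9458. Check (Vieta): the three roots sum to 120, matching tr M = 120.
So the eigenvalues of A^T A are ≈ 0.019, 28.0352, 91.9458 (all ≥ 0, as they must be for A^T A). The largest is λ_max ≈ 91.9458, hence ||A||_2 = sqrt(λ_max) ≈ 9.5888.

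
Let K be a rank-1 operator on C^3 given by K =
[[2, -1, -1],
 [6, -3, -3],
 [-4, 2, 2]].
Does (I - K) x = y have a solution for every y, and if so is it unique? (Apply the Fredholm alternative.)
(I - K) is singular (det(I - K) = 0, i.e. 1 ∈ sigma(K)). (I - K) x = y is solvable iff y ⊥ ker((I - K)^*) = span{(2, -1, -1)}, i.e. iff 2y_1 - y_2 - y_3 = 0. When solvable, the solutions are x = y + c·(1, 3, -2), c arbitrary (ker(I - K) = span{(1, 3, -2)}, dimension 1).

K has rank 1, so it is an outer product K = u v^T: every row of K is a multiple of one row vector. Reading off the entries, u = (1, 3, -2) and v = (2, -1, -1) (row i of K equals u_i·v^T). A rank-one matrix u v^T satisfies K u = u (v·u) and kills the (2)-dimensional subspace v^⊥, so its characteristic polynomial is lambda^2 (lambda - v·u) with v·u = tr K = 1. Hence the eigenvalues of I - K are 1 (multiplicity 2) and 1 - (1) = 0, so det(I - K) = 0. (Direct check: I - K =
[[-1, 1, 1],
 [-6, 4, 3],
 [4, -2, -1]]
has determinant 0.) So 1 is an eigenvalue of K and (I - K) is not invertible. The finite-dimensional Fredholm alternative says: either (I - K) is invertible, or ker(I - K) ≠ {0} and then range(I - K) = ker((I - K)^*)^⊥, with dim ker(I - K) = dim ker((I - K)^*). We are in the second case, so we need both kernels. Kernel of I - K: (I - K) u = u - u (v·u) = u - u = 0, so ker(I - K) = span{u} = span{(1, 3, -2)} (it is exactly 1-dimensional because rank(I - K) = 2). Kernel of the adjoint: K is real, so (I - K)^* = I - K^T = I - v u^T, and (I - v u^T) v = v - v (u·v) = 0; hence ker((I - K)^*) = span{v} = span{(2, -1, -1)}. Therefore (I - K) x = y is solvable iff <y, v> = 0, i.e. iff 2y_1 - y_2 - y_3 = 0. When this holds, K y = u (v·y) = 0, so (I - K) y = y and x = y is a particular solution; the full solution set is the line x = y + c·u = y + c·(1, 3, -2), c ∈ C.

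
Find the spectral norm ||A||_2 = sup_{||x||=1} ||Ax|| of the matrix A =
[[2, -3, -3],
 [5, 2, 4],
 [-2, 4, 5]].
||A||_2 ≈ 8.8303 (= sqrt(largest eigenvalue of A^T A))

||A||_2 = sigma_max(A) = sqrt(lambda_max(A^T A)). Form the symmetric matrix M = A^T A =
[[33, -4, 4],
 [-4, 29, 37],
 [4, 37, 50]].
Its characteristic polynomial (trace, sum of principal 2x2 minors, determinant of M give the coefficients) is
  p(λ) = det(λ I - M) = λ^3 - 112λ^2 + 2656λ - 225.
No integer candidate from the rational root theorem (±divisors of 225) is a root, so the roots are irrational. The cubic discriminant is Δ = 13483284645 > 0, so there are three distinct real roots. p(0) = -225 and p(1) = 2320 have opposite signs, so a root lies in (0, 1); Newton's method refines it to λ ≈ 0.085. p(33) = 1392 and p(34) = -89 have opposite signs, so a root lies in (33, 34); Newton's method refines it to λ ≈ 33.9403. p(77) = -3228 and p(78) = 87 have opposite signs, so a root lies in (77, 78); Newton's method refines it to λ ≈ 77.9747. Check (Vieta): the three roots sum to 112, matching tr M = 112.
So the eigenvalues of A^T A are ≈ 0.085, 33.9403, 77.9747 (all ≥ 0, as they must be for A^T A). The largest is λ_max ≈ 77.9747, hence ||A||_2 = sqrt(λ_max) ≈ 8.8303.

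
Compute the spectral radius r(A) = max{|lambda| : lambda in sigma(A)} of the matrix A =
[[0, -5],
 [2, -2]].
r(A) = sqrt(10) ≈ 3.1623

The eigenvalues of A are the roots of its characteristic polynomial. With M = A (coefficients from the trace and determinant):
  p(λ) = det(λ I - M) = λ^2 + 2λ + 10.
For λ^2 + 2λ + 10 the discriminant is -36. It is negative, so the roots are the complex-conjugate pair λ = -1 ± (sqrt(36)/2) i ≈ -1 ± 3i. For a conjugate pair the product of the roots equals the constant term, so |λ|^2 = 10 and |λ| = sqrt(10) ≈ 3.1623.
Thus the eigenvalues (to 4 decimals) are -1 ± 3i (modulus 3.1623). The spectral radius is the largest modulus: r(A) = sqrt(10) ≈ 3.1623. (Cross-check: r(A) ≤ ||A||_2 ≈ 5.4428; equality holds whenever A is normal, though it can also hold for some non-normal A.)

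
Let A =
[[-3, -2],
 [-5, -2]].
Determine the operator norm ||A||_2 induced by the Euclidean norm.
||A||_2 = sqrt((42 + sqrt(1700))/2) ≈ 6.451 (= sqrt(largest eigenvalue of A^T A))

||A||_2 = sigma_max(A) = sqrt(lambda_max(A^T A)). Form the symmetric matrix M = A^T A =
[[34, 16],
 [16, 8]].
Its characteristic polynomial (trace, determinant of M give the coefficients) is
  p(λ) = det(λ I - M) = λ^2 - 42λ + 16.
For λ^2 - 42λ + 16 the discriminant is 1700. It is nonnegative but not a perfect square, so the roots are real and irrational: λ = (42 ± sqrt(1700))/2 ≈ 41.6155, 0.3845.
So the eigenvalues of A^T A are ≈ 0.3845, 41.6155 (all ≥ 0, as they must be for A^T A). The largest is λ_max = (42 + sqrt(1700))/2 ≈ 41.6155, hence ||A||_2 = sqrt(λ_max) = sqrt((42 + sqrt(1700))/2) ≈ 6.451.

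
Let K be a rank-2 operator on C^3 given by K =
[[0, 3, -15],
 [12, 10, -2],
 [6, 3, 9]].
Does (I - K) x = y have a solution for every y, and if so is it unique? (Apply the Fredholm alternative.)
(I - K) is invertible (det(I - K) = 132 ≠ 0), so for every y in C^3 the equation (I - K) x = y has a unique solution.

K has rank 2 and factors as K = U V^T = u1 v1^T + u2 v2^T with u1 = (3, -2, -3), v1 = (-3, -2, -2), u2 = (3, 2, -1), v2 = (3, 3, -3) (multiplying out reproduces the displayed K). The nonzero eigenvalues of U V^T coincide with those of the 2 x 2 matrix G = V^T U = [[v1·u1, v1·u2], [v2·u1, v2·u2]] = [[1, -11], [12, 18]], and by the Sylvester determinant identity det(I_3 - U V^T) = det(I_2 - V^T U) = det([[0, 11], [-12, -17]]) = (0)(-17) - (11)(-12) = 132. (Direct check: I - K =
[[1, -3, 15],
 [-12, -9, 2],
 [-6, -3, -8]]
has determinant 132.) The finite-dimensional Fredholm alternative says: either (I - K) is invertible, or ker(I - K) ≠ {0} and then range(I - K) = ker((I - K)^*)^⊥, with dim ker(I - K) = dim ker((I - K)^*). Since det(I - K) ≠ 0, 1 is not an eigenvalue of K and ker(I - K) = {0}, so we are in the first case: for every y there is a unique x = (I - K)^(-1) y. (Explicitly, by the Woodbury identity, (I - U V^T)^(-1) = I + U (I_2 - G)^(-1) V^T.)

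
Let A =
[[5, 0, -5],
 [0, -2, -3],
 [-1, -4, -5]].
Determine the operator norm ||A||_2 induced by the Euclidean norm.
||A||_2 = sqrt((105 + sqrt(2457))/2) ≈ 8.7911 (= sqrt(largest eigenvalue of A^T A))

||A||_2 = sigma_max(A) = sqrt(lambda_max(A^T A)). Form the symmetric matrix M = A^T A =
[[26, 4, -20],
 [4, 20, 26],
 [-20, 26, 59]].
Its characteristic polynomial (trace, sum of principal 2x2 minors, determinant of M give the coefficients) is
  p(λ) = det(λ I - M) = λ^3 - 105λ^2 + 2142λ.
The constant term is 0, so λ = 0 is a root. Dividing out λ leaves p(λ) = λ(λ^2 - 105λ + 2142). For λ^2 - 105λ + 2142 the discriminant is 2457. It is nonnegative but not a perfect square, so the roots are real and irrational: λ = (105 ± sqrt(2457))/2 ≈ 77.2841, 27.7159.
So the eigenvalues of A^T A are ≈ 0, 27.7159, 77.2841 (all ≥ 0, as they must be for A^T A). The largest is λ_max = (105 + sqrt(2457))/2 ≈ 77.2841, hence ||A||_2 = sqrt(λ_max) = sqrt((105 + sqrt(2457))/2) ≈ 8.7911.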